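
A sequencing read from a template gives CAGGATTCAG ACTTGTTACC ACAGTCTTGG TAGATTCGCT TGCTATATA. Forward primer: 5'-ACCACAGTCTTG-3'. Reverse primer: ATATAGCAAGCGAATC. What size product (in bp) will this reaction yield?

Scanning the template, ACCACAGTCTTG occurs at positions 18–29; this primer anneals to the bottom strand there with its 3' end pointing downstream.
The reverse primer's reverse complement is GATTCGCTTGCTATAT, which matches the template at positions 33–48.
The product runs from position 18 to position 48, so its length is 48 − 18 + 1 = 31 bp.

31 bp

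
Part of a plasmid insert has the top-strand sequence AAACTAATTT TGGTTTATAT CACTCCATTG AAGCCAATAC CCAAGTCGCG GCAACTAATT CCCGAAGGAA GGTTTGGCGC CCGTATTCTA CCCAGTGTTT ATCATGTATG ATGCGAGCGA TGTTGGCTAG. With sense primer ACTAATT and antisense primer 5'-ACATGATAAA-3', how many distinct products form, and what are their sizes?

Two products: 105 bp, 54 bp

The forward primer ACTAATT matches the top strand at positions 3–9, 54–60.
The reverse primer's reverse complement is TTTATCATGT, matching at positions 98–107.
Each forward site pairs with the reverse site to give a product ending at position 107: sizes 105, 54 bp.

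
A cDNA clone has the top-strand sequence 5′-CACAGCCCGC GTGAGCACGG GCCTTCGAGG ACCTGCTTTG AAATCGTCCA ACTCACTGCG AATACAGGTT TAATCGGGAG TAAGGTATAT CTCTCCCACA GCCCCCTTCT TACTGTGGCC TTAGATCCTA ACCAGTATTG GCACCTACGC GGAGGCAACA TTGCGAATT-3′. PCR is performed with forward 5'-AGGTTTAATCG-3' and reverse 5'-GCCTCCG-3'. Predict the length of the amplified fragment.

Scanning the template, AGGTTTAATCG occurs at positions 66–76; this primer anneals to the bottom strand there with its 3' end pointing downstream.
Taking the reverse complement of GCCTCCG gives CGGAGGC, found at positions 150–156 on the template; the primer anneals here to the top strand with its 3' end pointing upstream.
Product length = (reverse-primer end) − (forward-primer start) + 1 = 156 − 66 + 1 = 91 bp.

91 bp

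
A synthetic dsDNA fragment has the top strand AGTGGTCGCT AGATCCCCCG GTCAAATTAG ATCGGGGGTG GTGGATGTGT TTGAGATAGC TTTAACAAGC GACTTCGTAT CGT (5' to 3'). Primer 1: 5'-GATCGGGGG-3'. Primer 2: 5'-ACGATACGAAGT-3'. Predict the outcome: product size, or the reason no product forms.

Primer 1 (GATCGGGGG) matches the top strand at positions 30–38; it acts as a forward primer.
Primer 2's reverse complement is ACTTCGTATCGT, matching the top strand at positions 72–83; it acts as a reverse primer.
The 3' ends face each other across positions 30–83, giving a 54 bp product.

Yes — a 54 bp product.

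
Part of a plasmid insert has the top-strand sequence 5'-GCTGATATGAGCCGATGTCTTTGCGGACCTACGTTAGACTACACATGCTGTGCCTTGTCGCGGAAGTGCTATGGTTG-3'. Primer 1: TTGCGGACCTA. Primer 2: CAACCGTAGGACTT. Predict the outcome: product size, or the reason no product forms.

No product — primer 2 has no binding site in the template.

Primer 2 (CAACCGTAGGACTT) does not match the top strand, and its reverse complement AAGTCCTACGGTTG does not match either.
With no annealing site for primer 2, no amplification occurs.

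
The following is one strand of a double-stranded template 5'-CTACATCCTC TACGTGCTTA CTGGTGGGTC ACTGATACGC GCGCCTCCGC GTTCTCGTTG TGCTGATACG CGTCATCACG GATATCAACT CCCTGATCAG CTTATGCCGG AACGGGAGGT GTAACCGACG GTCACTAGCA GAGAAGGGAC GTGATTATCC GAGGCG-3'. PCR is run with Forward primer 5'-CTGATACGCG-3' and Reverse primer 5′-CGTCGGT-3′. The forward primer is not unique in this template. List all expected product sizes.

99 bp, 68 bp

The forward primer CTGATACGCG matches the top strand at positions 32–41, 63–72.
The reverse primer's reverse complement is ACCGACG, matching at positions 124–130.
Each forward site pairs with the reverse site to give a product ending at position 130: sizes 99, 68 bp.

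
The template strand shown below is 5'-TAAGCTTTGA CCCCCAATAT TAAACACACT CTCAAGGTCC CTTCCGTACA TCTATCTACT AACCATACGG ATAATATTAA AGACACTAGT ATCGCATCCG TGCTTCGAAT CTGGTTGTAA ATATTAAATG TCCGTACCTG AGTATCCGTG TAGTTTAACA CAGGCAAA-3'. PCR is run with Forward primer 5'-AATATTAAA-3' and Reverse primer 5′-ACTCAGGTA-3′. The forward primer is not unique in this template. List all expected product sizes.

The forward primer AATATTAAA matches the top strand at positions 16–24, 73–81, 120–128.
The reverse primer's reverse complement is TACCTGAGT, matching at positions 135–143.
Each forward site pairs with the reverse site to give a product ending at position 143: sizes 128, 71, 24 bp.

128 bp, 71 bp, 24 bp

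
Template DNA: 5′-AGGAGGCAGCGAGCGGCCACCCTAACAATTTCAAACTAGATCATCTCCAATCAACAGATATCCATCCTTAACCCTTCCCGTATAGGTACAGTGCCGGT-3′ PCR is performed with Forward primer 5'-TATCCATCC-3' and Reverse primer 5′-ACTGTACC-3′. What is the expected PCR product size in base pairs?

Forward primer TATCCATCC is found on the top strand at positions 59–67.
Taking the reverse complement of ACTGTACC gives GGTACAGT, found at positions 85–92 on the template; the primer anneals here to the top strand with its 3' end pointing upstream.
Product length = (reverse-primer end) − (forward-primer start) + 1 = 92 − 59 + 1 = 34 bp.

34 bp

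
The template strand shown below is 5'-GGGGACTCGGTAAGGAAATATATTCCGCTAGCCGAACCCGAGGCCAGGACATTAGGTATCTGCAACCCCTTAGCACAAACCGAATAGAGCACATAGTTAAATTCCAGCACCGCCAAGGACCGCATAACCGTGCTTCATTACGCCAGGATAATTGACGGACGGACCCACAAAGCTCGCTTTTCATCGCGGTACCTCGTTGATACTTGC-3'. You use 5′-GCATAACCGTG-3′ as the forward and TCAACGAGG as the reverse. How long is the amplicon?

79 bp

Forward primer GCATAACCGTG is found on the top strand at positions 122–132.
Taking the reverse complement of TCAACGAGG gives CCTCGTTGA, found at positions 192–200 on the template; the primer anneals here to the top strand with its 3' end pointing upstream.
Product length = (reverse-primer end) − (forward-primer start) + 1 = 200 − 122 + 1 = 79 bp.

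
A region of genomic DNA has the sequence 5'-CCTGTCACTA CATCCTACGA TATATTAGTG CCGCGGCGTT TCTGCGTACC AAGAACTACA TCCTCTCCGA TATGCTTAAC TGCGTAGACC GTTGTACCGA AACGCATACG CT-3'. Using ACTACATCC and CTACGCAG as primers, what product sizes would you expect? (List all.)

The forward primer ACTACATCC matches the top strand at positions 7–15, 55–63.
The reverse primer's reverse complement is CTGCGTAG, matching at positions 80–87.
Each forward site pairs with the reverse site to give a product ending at position 87: sizes 81, 33 bp.

81 bp, 33 bp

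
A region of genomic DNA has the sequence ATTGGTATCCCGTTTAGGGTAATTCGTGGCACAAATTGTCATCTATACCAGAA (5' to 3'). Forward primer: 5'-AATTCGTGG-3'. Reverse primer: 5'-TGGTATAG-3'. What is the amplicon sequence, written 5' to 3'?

5'-AATTCGTGGCACAAATTGTCATCTATACCA-3'

Scanning the template, AATTCGTGG occurs at positions 21–29; this primer anneals to the bottom strand there with its 3' end pointing downstream.
Taking the reverse complement of TGGTATAG gives CTATACCA, found at positions 43–50 on the template; the primer anneals here to the top strand with its 3' end pointing upstream.
The product is the template from position 21 through 50 (30 bp).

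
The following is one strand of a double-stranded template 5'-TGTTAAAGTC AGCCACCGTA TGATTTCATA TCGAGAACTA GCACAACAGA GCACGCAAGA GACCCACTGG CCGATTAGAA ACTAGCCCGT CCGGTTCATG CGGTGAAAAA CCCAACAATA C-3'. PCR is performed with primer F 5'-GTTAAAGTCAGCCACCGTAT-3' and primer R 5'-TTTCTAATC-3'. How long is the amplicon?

80 bp

Forward primer GTTAAAGTCAGCCACCGTAT is found on the top strand at positions 2–21.
Taking the reverse complement of TTTCTAATC gives GATTAGAAA, found at positions 73–81 on the template; the primer anneals here to the top strand with its 3' end pointing upstream.
The product runs from position 2 to position 81, so its length is 81 − 2 + 1 = 80 bp.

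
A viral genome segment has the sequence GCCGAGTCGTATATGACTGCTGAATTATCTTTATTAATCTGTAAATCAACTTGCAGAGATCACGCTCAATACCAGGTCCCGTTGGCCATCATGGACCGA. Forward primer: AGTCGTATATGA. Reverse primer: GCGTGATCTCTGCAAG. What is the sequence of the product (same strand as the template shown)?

5'-AGTCGTATATGACTGCTGAATTATCTTTATTAATCTGTAAATCAACTTGCAGAGATCACGC-3'

The forward primer matches the template at positions 5–16.
Taking the reverse complement of GCGTGATCTCTGCAAG gives CTTGCAGAGATCACGC, found at positions 50–65 on the template; the primer anneals here to the top strand with its 3' end pointing upstream.
The product is the template from position 5 through 65 (61 bp).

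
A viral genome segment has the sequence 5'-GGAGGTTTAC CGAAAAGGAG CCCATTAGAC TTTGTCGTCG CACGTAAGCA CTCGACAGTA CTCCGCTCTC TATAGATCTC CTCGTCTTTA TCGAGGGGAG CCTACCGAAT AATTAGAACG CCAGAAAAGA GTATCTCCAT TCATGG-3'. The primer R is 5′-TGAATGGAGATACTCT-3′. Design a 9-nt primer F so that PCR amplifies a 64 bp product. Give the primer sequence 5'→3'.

The reverse primer's reverse complement AGAGTATCTCCATTCA matches the template at positions 128–143, so the product ends at position 143.
A 64 bp product then starts at position 143 − 64 + 1 = 80.
The forward primer is identical to the top strand there: CCTCGTCTT.

5'-CCTCGTCTT-3'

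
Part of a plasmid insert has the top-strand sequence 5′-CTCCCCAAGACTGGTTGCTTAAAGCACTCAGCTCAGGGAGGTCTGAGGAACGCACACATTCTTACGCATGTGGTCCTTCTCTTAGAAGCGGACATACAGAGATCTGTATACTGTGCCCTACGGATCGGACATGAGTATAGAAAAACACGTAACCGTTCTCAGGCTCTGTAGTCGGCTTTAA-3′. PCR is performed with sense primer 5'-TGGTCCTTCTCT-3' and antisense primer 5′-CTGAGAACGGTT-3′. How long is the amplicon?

Scanning the template, TGGTCCTTCTCT occurs at positions 71–82; this primer anneals to the bottom strand there with its 3' end pointing downstream.
Reverse complement of the reverse primer: AACCGTTCTCAG. This occurs on the top strand at positions 151–162.
Amplicon spans positions 71–162: 92 bp.

92 bp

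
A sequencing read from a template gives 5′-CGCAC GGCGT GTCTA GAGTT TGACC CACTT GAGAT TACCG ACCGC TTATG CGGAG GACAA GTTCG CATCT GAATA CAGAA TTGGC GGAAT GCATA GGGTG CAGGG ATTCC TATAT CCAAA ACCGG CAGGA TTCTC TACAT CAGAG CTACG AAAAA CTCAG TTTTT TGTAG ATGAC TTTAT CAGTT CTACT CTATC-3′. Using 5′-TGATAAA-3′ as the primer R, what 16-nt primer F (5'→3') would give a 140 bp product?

The reverse primer's reverse complement TTTATCA matches the template at positions 176–182, so the product ends at position 182.
A 140 bp product then starts at position 182 − 140 + 1 = 43.
The forward primer is identical to the top strand there: CGCTTATGCGGAGGAC.

5'-CGCTTATGCGGAGGAC-3'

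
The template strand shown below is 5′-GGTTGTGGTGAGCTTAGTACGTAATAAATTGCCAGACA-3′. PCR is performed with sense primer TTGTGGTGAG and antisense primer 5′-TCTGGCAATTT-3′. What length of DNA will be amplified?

Forward primer TTGTGGTGAG is found on the top strand at positions 3–12.
The reverse primer's reverse complement is AAATTGCCAGA, which matches the template at positions 26–36.
Product length = (reverse-primer end) − (forward-primer start) + 1 = 36 − 3 + 1 = 34 bp.

34 bp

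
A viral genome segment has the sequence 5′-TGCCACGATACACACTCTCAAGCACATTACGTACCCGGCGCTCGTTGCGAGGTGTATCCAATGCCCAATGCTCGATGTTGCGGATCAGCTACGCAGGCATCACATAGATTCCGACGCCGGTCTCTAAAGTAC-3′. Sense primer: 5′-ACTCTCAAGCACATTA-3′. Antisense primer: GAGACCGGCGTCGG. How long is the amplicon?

Forward primer ACTCTCAAGCACATTA is found on the top strand at positions 14–29.
Reverse complement of the reverse primer: CCGACGCCGGTCTC. This occurs on the top strand at positions 111–124.
Product length = (reverse-primer end) − (forward-primer start) + 1 = 124 − 14 + 1 = 111 bp.

111 bp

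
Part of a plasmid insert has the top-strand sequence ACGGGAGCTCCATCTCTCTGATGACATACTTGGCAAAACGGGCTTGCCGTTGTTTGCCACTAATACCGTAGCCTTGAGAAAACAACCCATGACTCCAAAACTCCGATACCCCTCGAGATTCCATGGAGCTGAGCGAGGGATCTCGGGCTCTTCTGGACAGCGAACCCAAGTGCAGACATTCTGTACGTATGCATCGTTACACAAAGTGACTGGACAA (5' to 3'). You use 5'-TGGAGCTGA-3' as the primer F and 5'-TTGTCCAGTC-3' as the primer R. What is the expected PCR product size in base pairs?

Scanning the template, TGGAGCTGA occurs at positions 124–132; this primer anneals to the bottom strand there with its 3' end pointing downstream.
Reverse complement of the reverse primer: GACTGGACAA. This occurs on the top strand at positions 208–217.
Product length = (reverse-primer end) − (forward-primer start) + 1 = 217 − 124 + 1 = 94 bp.

94 bp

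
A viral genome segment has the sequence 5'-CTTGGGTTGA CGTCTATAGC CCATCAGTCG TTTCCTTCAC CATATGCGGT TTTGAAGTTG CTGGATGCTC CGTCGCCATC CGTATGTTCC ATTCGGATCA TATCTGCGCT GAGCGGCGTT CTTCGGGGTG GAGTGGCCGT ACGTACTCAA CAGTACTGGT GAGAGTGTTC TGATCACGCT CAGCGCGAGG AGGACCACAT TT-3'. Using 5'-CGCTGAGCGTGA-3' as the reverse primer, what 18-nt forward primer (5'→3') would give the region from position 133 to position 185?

The reverse primer's reverse complement TCACGCTCAGCG matches the template at positions 174–185; the product starts at position 133.
The forward primer is identical to the top strand over positions 133–150: GTGGCCGTACGTACTCAA.

5'-GTGGCCGTACGTACTCAA-3'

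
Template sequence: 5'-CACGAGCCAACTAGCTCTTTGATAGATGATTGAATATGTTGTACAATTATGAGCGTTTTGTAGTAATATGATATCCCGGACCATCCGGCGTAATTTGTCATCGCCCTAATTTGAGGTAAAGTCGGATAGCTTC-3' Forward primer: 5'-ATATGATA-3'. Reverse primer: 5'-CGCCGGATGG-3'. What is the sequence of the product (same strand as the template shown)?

5'-ATATGATATCCCGGACCATCCGGCG-3'

Forward primer ATATGATA is found on the top strand at positions 66–73.
Reverse complement of the reverse primer: CCATCCGGCG. This occurs on the top strand at positions 81–90.
The product is the template from position 66 through 90 (25 bp).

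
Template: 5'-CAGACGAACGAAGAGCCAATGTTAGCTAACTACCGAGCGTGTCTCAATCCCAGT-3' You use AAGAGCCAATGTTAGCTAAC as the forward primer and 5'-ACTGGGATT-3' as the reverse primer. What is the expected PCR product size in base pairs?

Forward primer AAGAGCCAATGTTAGCTAAC is found on the top strand at positions 11–30.
Reverse complement of the reverse primer: AATCCCAGT. This occurs on the top strand at positions 46–54.
The product runs from position 11 to position 54, so its length is 54 − 11 + 1 = 44 bp.

44 bp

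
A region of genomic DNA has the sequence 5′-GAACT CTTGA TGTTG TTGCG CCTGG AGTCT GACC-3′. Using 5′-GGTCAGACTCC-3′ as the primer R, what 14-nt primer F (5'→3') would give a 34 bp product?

The reverse primer's reverse complement GGAGTCTGACC matches the template at positions 24–34, so the product ends at position 34.
A 34 bp product then starts at position 34 − 34 + 1 = 1.
The forward primer is identical to the top strand there: GAACTCTTGATGTT.

5'-GAACTCTTGATGTT-3'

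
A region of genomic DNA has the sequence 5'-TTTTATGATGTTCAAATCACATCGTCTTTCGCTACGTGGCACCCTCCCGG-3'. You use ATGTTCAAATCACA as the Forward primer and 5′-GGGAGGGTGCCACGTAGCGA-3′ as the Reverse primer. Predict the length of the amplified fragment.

41 bp

Scanning the template, ATGTTCAAATCACA occurs at positions 8–21; this primer anneals to the bottom strand there with its 3' end pointing downstream.
Taking the reverse complement of GGGAGGGTGCCACGTAGCGA gives TCGCTACGTGGCACCCTCCC, found at positions 29–48 on the template; the primer anneals here to the top strand with its 3' end pointing upstream.
The product runs from position 8 to position 48, so its length is 48 − 8 + 1 = 41 bp.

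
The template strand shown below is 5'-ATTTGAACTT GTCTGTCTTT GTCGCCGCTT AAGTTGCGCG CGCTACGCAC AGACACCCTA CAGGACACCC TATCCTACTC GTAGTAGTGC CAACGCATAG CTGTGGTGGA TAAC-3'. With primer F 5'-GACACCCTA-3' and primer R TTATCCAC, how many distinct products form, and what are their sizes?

Two products: 62 bp, 50 bp

The forward primer GACACCCTA matches the top strand at positions 52–60, 64–72.
The reverse primer's reverse complement is GTGGATAA, matching at positions 106–113.
Each forward site pairs with the reverse site to give a product ending at position 113: sizes 62, 50 bp.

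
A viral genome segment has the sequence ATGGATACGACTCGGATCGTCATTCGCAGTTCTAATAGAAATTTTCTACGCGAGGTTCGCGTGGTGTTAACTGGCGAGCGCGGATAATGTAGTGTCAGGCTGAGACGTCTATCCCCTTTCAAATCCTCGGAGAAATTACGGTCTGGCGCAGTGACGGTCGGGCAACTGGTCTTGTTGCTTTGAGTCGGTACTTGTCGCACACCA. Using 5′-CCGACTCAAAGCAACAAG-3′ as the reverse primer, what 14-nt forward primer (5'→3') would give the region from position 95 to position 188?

The reverse primer's reverse complement CTTGTTGCTTTGAGTCGG matches the template at positions 171–188; the product starts at position 95.
The forward primer is identical to the top strand over positions 95–108: TCAGGCTGAGACGT.

5'-TCAGGCTGAGACGT-3'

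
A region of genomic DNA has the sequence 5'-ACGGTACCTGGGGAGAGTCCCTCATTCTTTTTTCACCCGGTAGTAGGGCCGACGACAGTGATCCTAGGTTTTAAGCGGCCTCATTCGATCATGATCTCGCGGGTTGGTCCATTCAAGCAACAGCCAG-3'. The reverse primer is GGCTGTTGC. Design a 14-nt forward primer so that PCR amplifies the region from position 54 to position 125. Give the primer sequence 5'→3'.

The reverse primer's reverse complement GCAACAGCC matches the template at positions 117–125; the product starts at position 54.
The forward primer is identical to the top strand over positions 54–67: GACAGTGATCCTAG.

5'-GACAGTGATCCTAG-3'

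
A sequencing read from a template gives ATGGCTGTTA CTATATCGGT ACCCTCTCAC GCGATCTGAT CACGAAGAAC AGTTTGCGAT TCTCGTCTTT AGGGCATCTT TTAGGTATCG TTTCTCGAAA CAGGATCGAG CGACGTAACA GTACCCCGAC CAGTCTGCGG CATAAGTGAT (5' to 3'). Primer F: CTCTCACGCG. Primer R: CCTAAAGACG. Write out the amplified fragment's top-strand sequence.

Scanning the template, CTCTCACGCG occurs at positions 24–33; this primer anneals to the bottom strand there with its 3' end pointing downstream.
Reverse complement of the reverse primer: CGTCTTTAGG. This occurs on the top strand at positions 64–73.
The product is the template from position 24 through 73 (50 bp).

5'-CTCTCACGCGATCTGATCACGAAGAACAGTTTGCGATTCTCGTCTTTAGG-3'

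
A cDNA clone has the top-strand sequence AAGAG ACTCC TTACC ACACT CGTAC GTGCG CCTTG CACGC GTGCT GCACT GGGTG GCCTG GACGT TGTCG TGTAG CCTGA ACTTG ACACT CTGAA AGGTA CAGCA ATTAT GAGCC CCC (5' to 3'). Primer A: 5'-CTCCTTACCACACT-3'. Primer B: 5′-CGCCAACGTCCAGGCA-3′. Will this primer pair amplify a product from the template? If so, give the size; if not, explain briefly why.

No product — primer B has no binding site in the template.

Primer B (CGCCAACGTCCAGGCA) does not match the top strand, and its reverse complement TGCCTGGACGTTGGCG does not match either.
With no annealing site for primer B, no amplification occurs.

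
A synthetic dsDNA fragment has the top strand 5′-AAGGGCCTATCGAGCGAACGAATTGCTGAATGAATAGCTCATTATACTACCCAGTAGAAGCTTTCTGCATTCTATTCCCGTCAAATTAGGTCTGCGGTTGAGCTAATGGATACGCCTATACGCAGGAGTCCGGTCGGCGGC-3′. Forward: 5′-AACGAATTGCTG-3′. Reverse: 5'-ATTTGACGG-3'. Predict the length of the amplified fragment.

70 bp

Forward primer AACGAATTGCTG is found on the top strand at positions 17–28.
Taking the reverse complement of ATTTGACGG gives CCGTCAAAT, found at positions 78–86 on the template; the primer anneals here to the top strand with its 3' end pointing upstream.
Amplicon spans positions 17–86: 70 bp.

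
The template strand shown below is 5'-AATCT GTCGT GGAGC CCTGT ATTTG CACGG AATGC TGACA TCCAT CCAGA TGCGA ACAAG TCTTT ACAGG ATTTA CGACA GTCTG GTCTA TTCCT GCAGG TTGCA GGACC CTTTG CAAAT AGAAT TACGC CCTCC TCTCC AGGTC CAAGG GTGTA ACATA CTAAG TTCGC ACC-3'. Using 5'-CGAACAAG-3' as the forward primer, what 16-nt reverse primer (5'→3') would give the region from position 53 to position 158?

The product's 3' end on the top strand is position 158.
The reverse primer anneals to the top strand over positions 143–158, i.e. to GTCCAAGGGTGTAACA.
Its sequence written 5'→3' is the reverse complement: TGTTACACCCTTGGAC.

5'-TGTTACACCCTTGGAC-3'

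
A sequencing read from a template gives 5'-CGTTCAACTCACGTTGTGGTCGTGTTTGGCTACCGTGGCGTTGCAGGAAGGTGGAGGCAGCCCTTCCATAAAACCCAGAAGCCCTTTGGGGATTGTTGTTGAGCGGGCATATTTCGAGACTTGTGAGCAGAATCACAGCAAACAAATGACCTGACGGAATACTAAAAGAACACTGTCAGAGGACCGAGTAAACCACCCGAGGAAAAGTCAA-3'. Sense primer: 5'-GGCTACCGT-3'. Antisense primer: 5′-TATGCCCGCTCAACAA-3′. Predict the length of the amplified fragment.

Scanning the template, GGCTACCGT occurs at positions 28–36; this primer anneals to the bottom strand there with its 3' end pointing downstream.
Reverse complement of the reverse primer: TTGTTGAGCGGGCATA. This occurs on the top strand at positions 96–111.
Amplicon spans positions 28–111: 84 bp.

84 bp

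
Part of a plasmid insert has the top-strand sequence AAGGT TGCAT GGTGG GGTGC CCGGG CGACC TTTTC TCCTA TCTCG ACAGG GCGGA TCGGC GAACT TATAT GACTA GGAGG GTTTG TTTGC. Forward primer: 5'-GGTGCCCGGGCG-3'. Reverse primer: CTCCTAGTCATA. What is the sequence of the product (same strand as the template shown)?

Forward primer GGTGCCCGGGCG is found on the top strand at positions 16–27.
Reverse complement of the reverse primer: TATGACTAGGAG. This occurs on the top strand at positions 68–79.
The product is the template from position 16 through 79 (64 bp).

5'-GGTGCCCGGGCGACCTTTTCTCCTATCTCGACAGGGCGGATCGGCGAACTTATATGACTAGGAG-3'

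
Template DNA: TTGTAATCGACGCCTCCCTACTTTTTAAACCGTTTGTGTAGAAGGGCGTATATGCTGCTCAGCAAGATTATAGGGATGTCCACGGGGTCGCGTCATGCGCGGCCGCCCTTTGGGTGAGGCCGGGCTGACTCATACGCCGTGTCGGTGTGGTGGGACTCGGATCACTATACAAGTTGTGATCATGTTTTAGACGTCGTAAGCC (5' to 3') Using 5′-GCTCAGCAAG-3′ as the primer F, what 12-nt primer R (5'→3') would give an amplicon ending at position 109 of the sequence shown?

5'-AGGGCGGCCGCG-3'

The forward primer binds at positions 57–66; the product's 3' end on the top strand is position 109.
The reverse primer anneals to the top strand over positions 98–109, i.e. to CGCGGCCGCCCT.
Its sequence written 5'→3' is the reverse complement: AGGGCGGCCGCG.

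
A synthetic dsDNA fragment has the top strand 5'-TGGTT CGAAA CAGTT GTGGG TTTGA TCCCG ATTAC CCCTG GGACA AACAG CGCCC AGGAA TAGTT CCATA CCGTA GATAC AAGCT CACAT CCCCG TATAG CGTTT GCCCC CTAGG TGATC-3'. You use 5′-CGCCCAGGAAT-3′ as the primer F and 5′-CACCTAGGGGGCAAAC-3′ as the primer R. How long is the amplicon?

67 bp

Scanning the template, CGCCCAGGAAT occurs at positions 51–61; this primer anneals to the bottom strand there with its 3' end pointing downstream.
Reverse complement of the reverse primer: GTTTGCCCCCTAGGTG. This occurs on the top strand at positions 102–117.
The product runs from position 51 to position 117, so its length is 117 − 51 + 1 = 67 bp.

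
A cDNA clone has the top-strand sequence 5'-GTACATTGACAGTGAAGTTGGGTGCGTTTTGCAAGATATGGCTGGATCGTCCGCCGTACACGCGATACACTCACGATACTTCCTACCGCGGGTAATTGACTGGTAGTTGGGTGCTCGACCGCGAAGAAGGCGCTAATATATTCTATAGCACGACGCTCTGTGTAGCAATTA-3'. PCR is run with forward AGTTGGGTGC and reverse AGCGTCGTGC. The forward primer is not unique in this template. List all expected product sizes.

The forward primer AGTTGGGTGC matches the top strand at positions 16–25, 105–114.
The reverse primer's reverse complement is GCACGACGCT, matching at positions 148–157.
Each forward site pairs with the reverse site to give a product ending at position 157: sizes 142, 53 bp.

142 bp, 53 bp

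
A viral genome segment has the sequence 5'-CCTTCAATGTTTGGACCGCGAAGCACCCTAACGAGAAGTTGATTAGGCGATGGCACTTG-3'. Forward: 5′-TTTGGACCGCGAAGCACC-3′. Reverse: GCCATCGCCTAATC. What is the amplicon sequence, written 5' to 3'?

5'-TTTGGACCGCGAAGCACCCTAACGAGAAGTTGATTAGGCGATGGC-3'

Scanning the template, TTTGGACCGCGAAGCACC occurs at positions 10–27; this primer anneals to the bottom strand there with its 3' end pointing downstream.
Reverse complement of the reverse primer: GATTAGGCGATGGC. This occurs on the top strand at positions 41–54.
The product is the template from position 10 through 54 (45 bp).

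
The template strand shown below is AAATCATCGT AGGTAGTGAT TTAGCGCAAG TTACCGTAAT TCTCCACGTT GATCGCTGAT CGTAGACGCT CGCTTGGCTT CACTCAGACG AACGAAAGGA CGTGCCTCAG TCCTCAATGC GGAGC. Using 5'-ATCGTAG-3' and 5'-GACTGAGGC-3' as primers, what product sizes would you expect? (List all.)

107 bp, 54 bp

The forward primer ATCGTAG matches the top strand at positions 6–12, 59–65.
The reverse primer's reverse complement is GCCTCAGTC, matching at positions 104–112.
Each forward site pairs with the reverse site to give a product ending at position 112: sizes 107, 54 bp.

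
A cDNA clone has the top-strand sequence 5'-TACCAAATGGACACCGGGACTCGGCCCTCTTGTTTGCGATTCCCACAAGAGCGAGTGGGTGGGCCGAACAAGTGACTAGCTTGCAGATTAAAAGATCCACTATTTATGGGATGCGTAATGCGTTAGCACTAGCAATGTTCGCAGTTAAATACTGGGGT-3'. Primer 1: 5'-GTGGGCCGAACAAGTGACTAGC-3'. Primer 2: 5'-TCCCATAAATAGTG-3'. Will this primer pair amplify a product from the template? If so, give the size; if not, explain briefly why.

Yes — a 53 bp product.

Primer 1 (GTGGGCCGAACAAGTGACTAGC) matches the top strand at positions 59–80; it acts as a forward primer.
Primer 2's reverse complement is CACTATTTATGGGA, matching the top strand at positions 98–111; it acts as a reverse primer.
The 3' ends face each other across positions 59–111, giving a 53 bp product.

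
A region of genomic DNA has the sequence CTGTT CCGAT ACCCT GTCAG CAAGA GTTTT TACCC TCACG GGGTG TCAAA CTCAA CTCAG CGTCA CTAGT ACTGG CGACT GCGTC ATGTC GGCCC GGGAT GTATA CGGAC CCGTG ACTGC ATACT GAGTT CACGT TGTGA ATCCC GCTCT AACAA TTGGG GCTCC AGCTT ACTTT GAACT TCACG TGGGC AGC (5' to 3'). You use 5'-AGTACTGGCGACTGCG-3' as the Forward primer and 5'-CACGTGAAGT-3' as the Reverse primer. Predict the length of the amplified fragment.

120 bp

Scanning the template, AGTACTGGCGACTGCG occurs at positions 68–83; this primer anneals to the bottom strand there with its 3' end pointing downstream.
The reverse primer's reverse complement is ACTTCACGTG, which matches the template at positions 178–187.
Amplicon spans positions 68–187: 120 bp.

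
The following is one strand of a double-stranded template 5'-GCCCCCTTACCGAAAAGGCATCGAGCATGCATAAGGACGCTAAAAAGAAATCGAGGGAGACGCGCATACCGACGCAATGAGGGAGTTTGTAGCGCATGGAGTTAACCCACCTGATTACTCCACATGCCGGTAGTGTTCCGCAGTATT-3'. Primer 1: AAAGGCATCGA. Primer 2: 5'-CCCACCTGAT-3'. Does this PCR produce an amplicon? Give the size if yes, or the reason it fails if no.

No product — both primers anneal to the same strand and extend in the same direction.

Primer 1 (AAAGGCATCGA) matches the top strand at positions 14–24 (3' end points downstream).
Primer 2 (CCCACCTGAT) also matches the top strand directly, at positions 106–115 — its reverse complement ATCAGGTGGG is not present.
Both primers anneal to the bottom strand with 3' ends pointing the same way, so neither can prime synthesis back toward the other.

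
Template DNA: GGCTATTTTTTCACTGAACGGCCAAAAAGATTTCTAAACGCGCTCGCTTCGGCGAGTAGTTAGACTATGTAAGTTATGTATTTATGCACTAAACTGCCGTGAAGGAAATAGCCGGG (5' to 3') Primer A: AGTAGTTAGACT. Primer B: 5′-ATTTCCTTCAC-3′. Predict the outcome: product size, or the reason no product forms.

Primer A (AGTAGTTAGACT) matches the top strand at positions 55–66; it acts as a forward primer.
Primer B's reverse complement is GTGAAGGAAAT, matching the top strand at positions 99–109; it acts as a reverse primer.
The 3' ends face each other across positions 55–109, giving a 55 bp product.

Yes — a 55 bp product.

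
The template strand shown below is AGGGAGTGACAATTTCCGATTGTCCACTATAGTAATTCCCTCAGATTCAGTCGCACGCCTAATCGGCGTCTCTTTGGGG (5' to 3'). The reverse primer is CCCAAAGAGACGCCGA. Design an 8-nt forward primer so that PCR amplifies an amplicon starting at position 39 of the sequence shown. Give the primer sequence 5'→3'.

The reverse primer's reverse complement TCGGCGTCTCTTTGGG matches the template at positions 63–78; the product starts at position 39.
The forward primer is identical to the top strand over positions 39–46: CCTCAGAT.

5'-CCTCAGAT-3'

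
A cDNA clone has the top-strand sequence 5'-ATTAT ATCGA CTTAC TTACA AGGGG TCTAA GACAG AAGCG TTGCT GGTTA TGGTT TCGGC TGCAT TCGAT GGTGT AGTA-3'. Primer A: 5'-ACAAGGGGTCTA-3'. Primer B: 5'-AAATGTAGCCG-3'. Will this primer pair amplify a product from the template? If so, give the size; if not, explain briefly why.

No product — primer B has no binding site in the template.

Primer B (AAATGTAGCCG) does not match the top strand, and its reverse complement CGGCTACATTT does not match either.
With no annealing site for primer B, no amplification occurs.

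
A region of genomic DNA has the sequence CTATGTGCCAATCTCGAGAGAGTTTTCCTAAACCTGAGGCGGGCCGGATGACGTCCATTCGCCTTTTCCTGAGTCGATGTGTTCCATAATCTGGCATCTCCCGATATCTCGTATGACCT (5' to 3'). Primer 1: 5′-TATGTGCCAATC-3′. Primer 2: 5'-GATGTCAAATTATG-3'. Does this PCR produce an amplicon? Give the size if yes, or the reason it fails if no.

No product — primer 2 has no binding site in the template.

Primer 2 (GATGTCAAATTATG) does not match the top strand, and its reverse complement CATAATTTGACATC does not match either.
With no annealing site for primer 2, no amplification occurs.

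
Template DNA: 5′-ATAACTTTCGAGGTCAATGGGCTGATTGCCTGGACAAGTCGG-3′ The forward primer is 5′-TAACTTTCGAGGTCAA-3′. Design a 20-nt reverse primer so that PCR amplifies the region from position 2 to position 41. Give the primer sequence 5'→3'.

5'-CGACTTGTCCAGGCAATCAG-3'

The product's 3' end on the top strand is position 41.
The reverse primer anneals to the top strand over positions 22–41, i.e. to CTGATTGCCTGGACAAGTCG.
Its sequence written 5'→3' is the reverse complement: CGACTTGTCCAGGCAATCAG.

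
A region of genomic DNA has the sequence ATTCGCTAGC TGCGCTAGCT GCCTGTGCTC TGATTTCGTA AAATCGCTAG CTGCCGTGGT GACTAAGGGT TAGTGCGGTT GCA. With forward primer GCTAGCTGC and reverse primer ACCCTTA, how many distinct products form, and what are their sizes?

Three products: 66 bp, 57 bp, 25 bp

The forward primer GCTAGCTGC matches the top strand at positions 5–13, 14–22, 46–54.
The reverse primer's reverse complement is TAAGGGT, matching at positions 64–70.
Each forward site pairs with the reverse site to give a product ending at position 70: sizes 66, 57, 25 bp.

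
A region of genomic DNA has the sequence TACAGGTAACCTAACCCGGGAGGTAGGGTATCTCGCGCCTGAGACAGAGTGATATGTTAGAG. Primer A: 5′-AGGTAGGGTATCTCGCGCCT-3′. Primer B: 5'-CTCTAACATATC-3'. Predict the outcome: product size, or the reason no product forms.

Primer A (AGGTAGGGTATCTCGCGCCT) matches the top strand at positions 21–40; it acts as a forward primer.
Primer B's reverse complement is GATATGTTAGAG, matching the top strand at positions 51–62; it acts as a reverse primer.
The 3' ends face each other across positions 21–62, giving a 42 bp product.

Yes — a 42 bp product.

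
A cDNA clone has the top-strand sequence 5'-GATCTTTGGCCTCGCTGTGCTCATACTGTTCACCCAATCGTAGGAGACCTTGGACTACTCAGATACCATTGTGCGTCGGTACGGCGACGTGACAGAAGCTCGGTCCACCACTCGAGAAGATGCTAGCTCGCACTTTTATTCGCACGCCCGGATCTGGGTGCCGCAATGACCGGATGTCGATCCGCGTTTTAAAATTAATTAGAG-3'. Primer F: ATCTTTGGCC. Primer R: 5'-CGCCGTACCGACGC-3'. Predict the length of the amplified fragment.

85 bp

Scanning the template, ATCTTTGGCC occurs at positions 2–11; this primer anneals to the bottom strand there with its 3' end pointing downstream.
The reverse primer's reverse complement is GCGTCGGTACGGCG, which matches the template at positions 73–86.
Product length = (reverse-primer end) − (forward-primer start) + 1 = 86 − 2 + 1 = 85 bp.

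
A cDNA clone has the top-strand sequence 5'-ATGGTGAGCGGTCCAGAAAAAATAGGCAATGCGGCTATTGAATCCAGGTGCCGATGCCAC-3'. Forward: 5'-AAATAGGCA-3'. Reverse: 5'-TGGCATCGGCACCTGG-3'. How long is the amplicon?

40 bp

Forward primer AAATAGGCA is found on the top strand at positions 20–28.
The reverse primer's reverse complement is CCAGGTGCCGATGCCA, which matches the template at positions 44–59.
Product length = (reverse-primer end) − (forward-primer start) + 1 = 59 − 20 + 1 = 40 bp.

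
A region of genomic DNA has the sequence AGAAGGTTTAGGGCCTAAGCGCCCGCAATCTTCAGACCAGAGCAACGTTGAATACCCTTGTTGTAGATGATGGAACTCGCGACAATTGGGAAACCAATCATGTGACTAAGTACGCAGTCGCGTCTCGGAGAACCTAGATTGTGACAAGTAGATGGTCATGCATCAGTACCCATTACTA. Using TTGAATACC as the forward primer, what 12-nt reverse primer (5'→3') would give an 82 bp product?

The forward primer binds at positions 48–56, so an 82 bp product ends at position 48 + 82 − 1 = 129.
The reverse primer anneals to the top strand over positions 118–129, i.e. to TCGCGTCTCGGA.
Its sequence written 5'→3' is the reverse complement: TCCGAGACGCGA.

5'-TCCGAGACGCGA-3'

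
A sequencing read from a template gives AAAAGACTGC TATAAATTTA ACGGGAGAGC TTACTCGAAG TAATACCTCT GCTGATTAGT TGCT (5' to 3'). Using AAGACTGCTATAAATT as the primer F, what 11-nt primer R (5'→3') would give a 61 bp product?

The forward primer binds at positions 3–18, so a 61 bp product ends at position 3 + 61 − 1 = 63.
The reverse primer anneals to the top strand over positions 53–63, i.e. to TGATTAGTTGC.
Its sequence written 5'→3' is the reverse complement: GCAACTAATCA.

5'-GCAACTAATCA-3'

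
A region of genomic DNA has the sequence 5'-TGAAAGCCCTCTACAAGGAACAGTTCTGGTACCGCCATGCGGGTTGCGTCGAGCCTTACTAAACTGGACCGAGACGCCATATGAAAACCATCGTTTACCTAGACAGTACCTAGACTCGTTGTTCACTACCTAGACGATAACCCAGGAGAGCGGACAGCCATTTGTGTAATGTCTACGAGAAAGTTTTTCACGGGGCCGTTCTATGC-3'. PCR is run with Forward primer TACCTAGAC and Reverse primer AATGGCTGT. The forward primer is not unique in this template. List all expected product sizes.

67 bp, 56 bp, 36 bp

The forward primer TACCTAGAC matches the top strand at positions 96–104, 107–115, 127–135.
The reverse primer's reverse complement is ACAGCCATT, matching at positions 154–162.
Each forward site pairs with the reverse site to give a product ending at position 162: sizes 67, 56, 36 bp.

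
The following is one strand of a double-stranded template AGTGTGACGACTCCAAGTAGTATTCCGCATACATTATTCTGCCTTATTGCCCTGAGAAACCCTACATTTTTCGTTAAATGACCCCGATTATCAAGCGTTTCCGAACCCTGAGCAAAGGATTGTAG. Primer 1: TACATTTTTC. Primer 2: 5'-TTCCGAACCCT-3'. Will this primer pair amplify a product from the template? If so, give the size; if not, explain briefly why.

No product — both primers anneal to the same strand and extend in the same direction.

Primer 1 (TACATTTTTC) matches the top strand at positions 63–72 (3' end points downstream).
Primer 2 (TTCCGAACCCT) also matches the top strand directly, at positions 99–109 — its reverse complement AGGGTTCGGAA is not present.
Both primers anneal to the bottom strand with 3' ends pointing the same way, so neither can prime synthesis back toward the other.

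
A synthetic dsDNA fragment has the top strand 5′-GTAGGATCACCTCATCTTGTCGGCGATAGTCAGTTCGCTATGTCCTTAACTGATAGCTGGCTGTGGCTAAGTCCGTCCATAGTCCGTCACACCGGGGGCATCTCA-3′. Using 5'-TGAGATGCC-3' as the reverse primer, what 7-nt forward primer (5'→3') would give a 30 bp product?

5'-TCCATAG-3'

The reverse primer's reverse complement GGCATCTCA matches the template at positions 97–105, so the product ends at position 105.
A 30 bp product then starts at position 105 − 30 + 1 = 76.
The forward primer is identical to the top strand there: TCCATAG.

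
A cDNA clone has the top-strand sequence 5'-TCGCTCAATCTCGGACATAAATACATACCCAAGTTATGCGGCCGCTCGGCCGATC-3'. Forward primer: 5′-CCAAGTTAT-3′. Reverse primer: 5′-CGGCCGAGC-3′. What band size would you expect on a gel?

Forward primer CCAAGTTAT is found on the top strand at positions 29–37.
Taking the reverse complement of CGGCCGAGC gives GCTCGGCCG, found at positions 44–52 on the template; the primer anneals here to the top strand with its 3' end pointing upstream.
The product runs from position 29 to position 52, so its length is 52 − 29 + 1 = 24 bp.

24 bp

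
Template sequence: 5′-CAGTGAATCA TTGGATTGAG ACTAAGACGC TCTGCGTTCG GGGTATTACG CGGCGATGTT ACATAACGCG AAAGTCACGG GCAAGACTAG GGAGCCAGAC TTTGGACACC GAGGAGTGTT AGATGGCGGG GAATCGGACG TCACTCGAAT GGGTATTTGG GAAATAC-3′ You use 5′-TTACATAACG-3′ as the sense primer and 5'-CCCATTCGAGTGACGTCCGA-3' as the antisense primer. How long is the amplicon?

The forward primer matches the template at positions 59–68.
Taking the reverse complement of CCCATTCGAGTGACGTCCGA gives TCGGACGTCACTCGAATGGG, found at positions 134–153 on the template; the primer anneals here to the top strand with its 3' end pointing upstream.
Product length = (reverse-primer end) − (forward-primer start) + 1 = 153 − 59 + 1 = 95 bp.

95 bp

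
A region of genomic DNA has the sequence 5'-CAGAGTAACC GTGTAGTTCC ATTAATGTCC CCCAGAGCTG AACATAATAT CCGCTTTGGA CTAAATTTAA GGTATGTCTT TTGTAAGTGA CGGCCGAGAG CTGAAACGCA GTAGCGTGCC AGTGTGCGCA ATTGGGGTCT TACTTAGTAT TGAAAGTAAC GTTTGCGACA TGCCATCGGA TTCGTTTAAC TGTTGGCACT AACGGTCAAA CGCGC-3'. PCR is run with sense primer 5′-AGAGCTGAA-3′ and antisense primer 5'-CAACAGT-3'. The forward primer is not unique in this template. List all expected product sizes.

The forward primer AGAGCTGAA matches the top strand at positions 34–42, 97–105.
The reverse primer's reverse complement is ACTGTTG, matching at positions 189–195.
Each forward site pairs with the reverse site to give a product ending at position 195: sizes 162, 99 bp.

162 bp, 99 bp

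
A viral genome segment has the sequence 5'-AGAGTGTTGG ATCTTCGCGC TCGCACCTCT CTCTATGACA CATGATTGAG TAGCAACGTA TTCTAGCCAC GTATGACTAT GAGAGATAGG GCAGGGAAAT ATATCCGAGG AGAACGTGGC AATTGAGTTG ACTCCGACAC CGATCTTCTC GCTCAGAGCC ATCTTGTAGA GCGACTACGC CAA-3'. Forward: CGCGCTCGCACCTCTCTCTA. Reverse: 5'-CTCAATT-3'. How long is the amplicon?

112 bp

Forward primer CGCGCTCGCACCTCTCTCTA is found on the top strand at positions 16–35.
The reverse primer's reverse complement is AATTGAG, which matches the template at positions 121–127.
Product length = (reverse-primer end) − (forward-primer start) + 1 = 127 − 16 + 1 = 112 bp.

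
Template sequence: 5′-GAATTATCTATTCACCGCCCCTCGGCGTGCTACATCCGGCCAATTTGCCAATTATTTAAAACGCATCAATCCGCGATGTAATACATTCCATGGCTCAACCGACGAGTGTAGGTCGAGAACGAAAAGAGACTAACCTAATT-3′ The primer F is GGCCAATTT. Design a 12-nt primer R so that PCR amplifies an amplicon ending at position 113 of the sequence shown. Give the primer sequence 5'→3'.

The forward primer binds at positions 38–46; the product's 3' end on the top strand is position 113.
The reverse primer anneals to the top strand over positions 102–113, i.e. to ACGAGTGTAGGT.
Its sequence written 5'→3' is the reverse complement: ACCTACACTCGT.

5'-ACCTACACTCGT-3'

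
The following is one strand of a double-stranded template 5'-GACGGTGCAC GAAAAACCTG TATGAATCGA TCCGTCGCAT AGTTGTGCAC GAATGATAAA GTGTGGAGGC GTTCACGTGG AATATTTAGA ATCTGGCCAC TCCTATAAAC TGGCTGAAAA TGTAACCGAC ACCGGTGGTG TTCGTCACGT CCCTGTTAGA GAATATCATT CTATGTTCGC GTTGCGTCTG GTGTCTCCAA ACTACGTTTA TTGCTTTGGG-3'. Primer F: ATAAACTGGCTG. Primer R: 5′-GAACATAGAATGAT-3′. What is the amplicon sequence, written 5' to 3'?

Scanning the template, ATAAACTGGCTG occurs at positions 105–116; this primer anneals to the bottom strand there with its 3' end pointing downstream.
The reverse primer's reverse complement is ATCATTCTATGTTC, which matches the template at positions 165–178.
The product is the template from position 105 through 178 (74 bp).

5'-ATAAACTGGCTGAAAATGTAACCGACACCGGTGGTGTTCGTCACGTCCCTGTTAGAGAATATCATTCTATGTTC-3'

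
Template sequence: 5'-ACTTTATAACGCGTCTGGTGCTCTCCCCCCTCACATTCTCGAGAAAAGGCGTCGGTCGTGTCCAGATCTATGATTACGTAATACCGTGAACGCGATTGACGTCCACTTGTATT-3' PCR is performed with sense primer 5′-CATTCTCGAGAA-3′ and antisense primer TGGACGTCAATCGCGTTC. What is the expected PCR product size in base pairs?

The forward primer matches the template at positions 34–45.
Reverse complement of the reverse primer: GAACGCGATTGACGTCCA. This occurs on the top strand at positions 88–105.
Product length = (reverse-primer end) − (forward-primer start) + 1 = 105 − 34 + 1 = 72 bp.

72 bp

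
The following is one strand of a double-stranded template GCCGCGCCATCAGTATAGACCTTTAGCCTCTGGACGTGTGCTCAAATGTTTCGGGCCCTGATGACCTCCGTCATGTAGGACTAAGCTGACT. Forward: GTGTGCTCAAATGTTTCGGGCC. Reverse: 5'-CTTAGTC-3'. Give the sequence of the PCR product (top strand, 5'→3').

5'-GTGTGCTCAAATGTTTCGGGCCCTGATGACCTCCGTCATGTAGGACTAAG-3'

Scanning the template, GTGTGCTCAAATGTTTCGGGCC occurs at positions 36–57; this primer anneals to the bottom strand there with its 3' end pointing downstream.
Taking the reverse complement of CTTAGTC gives GACTAAG, found at positions 79–85 on the template; the primer anneals here to the top strand with its 3' end pointing upstream.
The product is the template from position 36 through 85 (50 bp).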